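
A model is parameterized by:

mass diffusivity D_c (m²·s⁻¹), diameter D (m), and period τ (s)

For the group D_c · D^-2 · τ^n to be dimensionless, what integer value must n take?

1

Balance the T exponent: (1)·n from τ, plus (-1) − 2·(0) = -1 from the rest, must sum to zero.
n − 1 = 0, so n = 1.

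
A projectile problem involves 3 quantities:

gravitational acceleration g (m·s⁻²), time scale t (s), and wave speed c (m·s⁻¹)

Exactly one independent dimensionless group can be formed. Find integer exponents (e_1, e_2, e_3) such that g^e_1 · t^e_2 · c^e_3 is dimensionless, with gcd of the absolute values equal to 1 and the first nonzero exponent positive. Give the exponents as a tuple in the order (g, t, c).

(1, 1, -1)

L: e_1·(1) + e_2·(0) + e_3·(1) = 0
T: e_1·(-2) + e_2·(1) + e_3·(-1) = 0
Solving this homogeneous linear system for the smallest-integer solution (first nonzero entry positive) gives (1, 1, -1).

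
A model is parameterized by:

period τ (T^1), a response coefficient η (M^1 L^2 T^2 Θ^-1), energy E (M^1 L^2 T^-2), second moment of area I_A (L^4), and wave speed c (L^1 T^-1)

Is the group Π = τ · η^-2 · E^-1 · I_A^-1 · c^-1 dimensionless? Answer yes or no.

no

Sum the exponent of each base dimension across the product:
  M: [τ]_M − 2·[η]_M − [E]_M − [I_A]_M − [c]_M = (0) − 2·(1) − (1) − (0) − (0) = -3
  L: [τ]_L − 2·[η]_L − [E]_L − [I_A]_L − [c]_L = (0) − 2·(2) − (2) − (4) − (1) = -11
  T: [τ]_T − 2·[η]_T − [E]_T − [I_A]_T − [c]_T = (1) − 2·(2) − (-2) − (0) − (-1) = 0
  Θ: [τ]_Θ − 2·[η]_Θ − [E]_Θ − [I_A]_Θ − [c]_Θ = (0) − 2·(-1) − (0) − (0) − (0) = 2
Net dimensions [M⁻³ L⁻¹¹ Θ²] ≠ [1] — not dimensionless.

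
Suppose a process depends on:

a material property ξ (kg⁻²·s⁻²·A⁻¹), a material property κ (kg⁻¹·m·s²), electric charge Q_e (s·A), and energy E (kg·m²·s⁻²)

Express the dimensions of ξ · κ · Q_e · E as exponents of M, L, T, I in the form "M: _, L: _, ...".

M: -2, L: 3, T: -1, I: 0

Collect each base-dimension exponent across the product:
  M: (-2) + (-1) + (0) + (1) = -2
  L: (0) + (1) + (0) + (2) = 3
  T: (-2) + (2) + (1) + (-2) = -1
  I: (-1) + (0) + (1) + (0) = 0
So the dimensions are [M⁻² L³ T⁻¹].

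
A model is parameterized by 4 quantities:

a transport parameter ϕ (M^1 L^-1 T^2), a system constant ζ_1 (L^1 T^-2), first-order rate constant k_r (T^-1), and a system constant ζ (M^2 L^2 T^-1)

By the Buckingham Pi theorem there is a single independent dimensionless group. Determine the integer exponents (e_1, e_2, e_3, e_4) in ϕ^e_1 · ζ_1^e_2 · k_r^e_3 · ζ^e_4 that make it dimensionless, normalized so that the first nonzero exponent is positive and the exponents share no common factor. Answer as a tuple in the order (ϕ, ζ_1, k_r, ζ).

M: e_1·(1) + e_2·(0) + e_3·(0) + e_4·(2) = 0
L: e_1·(-1) + e_2·(1) + e_3·(0) + e_4·(2) = 0
T: e_1·(2) + e_2·(-2) + e_3·(-1) + e_4·(-1) = 0
Solving this homogeneous linear system for the smallest-integer solution (first nonzero entry positive) gives (2, 4, -3, -1).

(2, 4, -3, -1)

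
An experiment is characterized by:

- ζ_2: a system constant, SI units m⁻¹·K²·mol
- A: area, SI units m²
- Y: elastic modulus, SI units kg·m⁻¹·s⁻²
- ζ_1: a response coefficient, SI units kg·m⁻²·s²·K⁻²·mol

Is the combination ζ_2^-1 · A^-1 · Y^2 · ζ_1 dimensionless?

no

Sum the exponent of each base dimension across the product:
  M: −[ζ_2]_M − [A]_M + 2·[Y]_M + [ζ_1]_M = −(0) − (0) + 2·(1) + (1) = 3
  L: −[ζ_2]_L − [A]_L + 2·[Y]_L + [ζ_1]_L = −(-1) − (2) + 2·(-1) + (-2) = -5
  T: −[ζ_2]_T − [A]_T + 2·[Y]_T + [ζ_1]_T = −(0) − (0) + 2·(-2) + (2) = -2
  Θ: −[ζ_2]_Θ − [A]_Θ + 2·[Y]_Θ + [ζ_1]_Θ = −(2) − (0) + 2·(0) + (-2) = -4
  N: −[ζ_2]_N − [A]_N + 2·[Y]_N + [ζ_1]_N = −(1) − (0) + 2·(0) + (1) = 0
Net dimensions [M³ L⁻⁵ T⁻² Θ⁻⁴] ≠ [1] — not dimensionless.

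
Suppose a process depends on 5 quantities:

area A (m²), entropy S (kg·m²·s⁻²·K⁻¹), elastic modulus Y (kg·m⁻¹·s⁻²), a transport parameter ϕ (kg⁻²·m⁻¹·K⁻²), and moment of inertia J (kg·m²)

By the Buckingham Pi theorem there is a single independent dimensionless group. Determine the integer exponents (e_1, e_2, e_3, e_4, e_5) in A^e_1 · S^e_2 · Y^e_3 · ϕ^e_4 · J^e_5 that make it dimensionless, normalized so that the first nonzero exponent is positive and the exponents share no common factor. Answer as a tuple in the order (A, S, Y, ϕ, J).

(3, -4, 4, 2, 4)

M: e_1·(0) + e_2·(1) + e_3·(1) + e_4·(-2) + e_5·(1) = 0
L: e_1·(2) + e_2·(2) + e_3·(-1) + e_4·(-1) + e_5·(2) = 0
T: e_1·(0) + e_2·(-2) + e_3·(-2) + e_4·(0) + e_5·(0) = 0
Θ: e_1·(0) + e_2·(-1) + e_3·(0) + e_4·(-2) + e_5·(0) = 0
Solving this homogeneous linear system for the smallest-integer solution (first nonzero entry positive) gives (3, -4, 4, 2, 4).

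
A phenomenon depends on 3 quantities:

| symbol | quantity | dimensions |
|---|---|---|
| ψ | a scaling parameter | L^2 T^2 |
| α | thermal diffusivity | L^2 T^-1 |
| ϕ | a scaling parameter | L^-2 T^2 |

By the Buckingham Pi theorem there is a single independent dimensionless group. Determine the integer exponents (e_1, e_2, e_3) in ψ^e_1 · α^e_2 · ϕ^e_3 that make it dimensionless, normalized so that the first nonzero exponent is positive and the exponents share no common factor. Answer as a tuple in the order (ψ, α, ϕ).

(1, -4, -3)

L: e_1·(2) + e_2·(2) + e_3·(-2) = 0
T: e_1·(2) + e_2·(-1) + e_3·(2) = 0
Solving this homogeneous linear system for the smallest-integer solution (first nonzero entry positive) gives (1, -4, -3).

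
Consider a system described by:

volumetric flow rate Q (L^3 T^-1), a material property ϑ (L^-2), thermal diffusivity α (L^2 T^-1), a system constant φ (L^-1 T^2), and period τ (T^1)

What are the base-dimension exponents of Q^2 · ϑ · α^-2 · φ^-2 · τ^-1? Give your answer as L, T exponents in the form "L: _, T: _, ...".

Collect each base-dimension exponent across the product:
  L: 2·(3) + (-2) − 2·(2) − 2·(-1) − (0) = 2
  T: 2·(-1) + (0) − 2·(-1) − 2·(2) − (1) = -5
So the dimensions are [L² T⁻⁵].

L: 2, T: -5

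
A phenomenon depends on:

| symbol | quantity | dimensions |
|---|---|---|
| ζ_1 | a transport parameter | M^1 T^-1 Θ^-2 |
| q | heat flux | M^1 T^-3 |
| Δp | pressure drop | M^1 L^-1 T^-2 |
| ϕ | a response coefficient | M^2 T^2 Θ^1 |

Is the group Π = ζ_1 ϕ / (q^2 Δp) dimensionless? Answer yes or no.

no

Sum the exponent of each base dimension across the product:
  M: [ζ_1]_M − 2·[q]_M − [Δp]_M + [ϕ]_M = (1) − 2·(1) − (1) + (2) = 0
  L: [ζ_1]_L − 2·[q]_L − [Δp]_L + [ϕ]_L = (0) − 2·(0) − (-1) + (0) = 1
  T: [ζ_1]_T − 2·[q]_T − [Δp]_T + [ϕ]_T = (-1) − 2·(-3) − (-2) + (2) = 9
  Θ: [ζ_1]_Θ − 2·[q]_Θ − [Δp]_Θ + [ϕ]_Θ = (-2) − 2·(0) − (0) + (1) = -1
Net dimensions [L T⁹ Θ⁻¹] ≠ [1] — not dimensionless.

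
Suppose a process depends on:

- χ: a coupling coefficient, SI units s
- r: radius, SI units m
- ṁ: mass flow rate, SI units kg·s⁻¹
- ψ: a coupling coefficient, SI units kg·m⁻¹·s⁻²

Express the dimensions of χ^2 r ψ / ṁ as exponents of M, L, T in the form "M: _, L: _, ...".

M: 0, L: 0, T: 1

Collect each base-dimension exponent across the product:
  M: 2·(0) + (0) − (1) + (1) = 0
  L: 2·(0) + (1) − (0) + (-1) = 0
  T: 2·(1) + (0) − (-1) + (-2) = 1
So the dimensions are [T].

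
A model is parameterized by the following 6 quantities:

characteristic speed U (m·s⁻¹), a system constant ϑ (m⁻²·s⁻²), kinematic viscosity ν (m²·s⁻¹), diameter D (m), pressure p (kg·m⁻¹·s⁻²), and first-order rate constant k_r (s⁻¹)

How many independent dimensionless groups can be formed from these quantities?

3

There are 6 variables and 3 base dimensions (M, L, T).
The dimension matrix has rank 3.
Independent dimensionless groups: 6 − 3 = 3.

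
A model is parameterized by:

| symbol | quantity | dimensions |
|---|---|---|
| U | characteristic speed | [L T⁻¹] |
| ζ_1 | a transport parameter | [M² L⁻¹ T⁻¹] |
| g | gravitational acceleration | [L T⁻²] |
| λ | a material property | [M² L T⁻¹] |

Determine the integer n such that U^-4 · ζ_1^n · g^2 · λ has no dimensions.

-1

Balance the M exponent: (2)·n from ζ_1, plus −4·(0) + 2·(0) + (2) = 2 from the rest, must sum to zero.
2n + 2 = 0, so n = -1.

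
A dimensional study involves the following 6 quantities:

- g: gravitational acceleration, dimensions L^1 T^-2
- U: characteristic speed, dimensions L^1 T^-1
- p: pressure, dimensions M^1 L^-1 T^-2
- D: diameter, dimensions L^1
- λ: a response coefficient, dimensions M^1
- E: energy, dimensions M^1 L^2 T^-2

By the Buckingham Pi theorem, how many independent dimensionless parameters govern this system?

3

There are 6 variables and 3 base dimensions (M, L, T).
The dimension matrix has rank 3.
Independent dimensionless groups: 6 − 3 = 3.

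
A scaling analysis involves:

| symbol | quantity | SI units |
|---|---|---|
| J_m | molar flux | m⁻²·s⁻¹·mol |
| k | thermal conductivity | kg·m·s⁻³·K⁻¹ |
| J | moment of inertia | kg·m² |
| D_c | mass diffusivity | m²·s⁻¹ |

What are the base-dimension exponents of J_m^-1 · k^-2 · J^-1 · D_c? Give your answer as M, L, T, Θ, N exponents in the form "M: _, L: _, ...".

Collect each base-dimension exponent across the product:
  M: −(0) − 2·(1) − (1) + (0) = -3
  L: −(-2) − 2·(1) − (2) + (2) = 0
  T: −(-1) − 2·(-3) − (0) + (-1) = 6
  Θ: −(0) − 2·(-1) − (0) + (0) = 2
  N: −(1) − 2·(0) − (0) + (0) = -1
So the dimensions are [M⁻³ T⁶ Θ² N⁻¹].

M: -3, L: 0, T: 6, Θ: 2, N: -1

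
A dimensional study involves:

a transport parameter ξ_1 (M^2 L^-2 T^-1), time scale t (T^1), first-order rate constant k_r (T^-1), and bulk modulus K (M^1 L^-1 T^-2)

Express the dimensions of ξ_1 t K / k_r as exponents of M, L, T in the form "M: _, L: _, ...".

M: 3, L: -3, T: -1

Collect each base-dimension exponent across the product:
  M: (2) + (0) − (0) + (1) = 3
  L: (-2) + (0) − (0) + (-1) = -3
  T: (-1) + (1) − (-1) + (-2) = -1
So the dimensions are [M³ L⁻³ T⁻¹].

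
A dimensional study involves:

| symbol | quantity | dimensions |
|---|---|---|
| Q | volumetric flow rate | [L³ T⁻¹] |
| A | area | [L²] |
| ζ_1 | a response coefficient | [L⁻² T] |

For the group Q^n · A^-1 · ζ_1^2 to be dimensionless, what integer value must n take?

Balance the L exponent: (3)·n from Q, plus −(2) + 2·(-2) = -6 from the rest, must sum to zero.
3n − 6 = 0, so n = 2.

2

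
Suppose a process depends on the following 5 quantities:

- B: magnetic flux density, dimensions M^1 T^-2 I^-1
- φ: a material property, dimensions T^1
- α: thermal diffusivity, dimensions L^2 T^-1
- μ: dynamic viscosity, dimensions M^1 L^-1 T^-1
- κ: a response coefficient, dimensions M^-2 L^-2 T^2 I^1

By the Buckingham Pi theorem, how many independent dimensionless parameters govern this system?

There are 5 variables and 4 base dimensions (M, L, T, I).
The dimension matrix has rank 4.
Independent dimensionless groups: 5 − 4 = 1.

1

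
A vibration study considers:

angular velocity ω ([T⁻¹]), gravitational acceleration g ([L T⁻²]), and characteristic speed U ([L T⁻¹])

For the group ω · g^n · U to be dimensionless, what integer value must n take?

Balance the L exponent: (1)·n from g, plus (0) + (1) = 1 from the rest, must sum to zero.
n + 1 = 0, so n = -1.

-1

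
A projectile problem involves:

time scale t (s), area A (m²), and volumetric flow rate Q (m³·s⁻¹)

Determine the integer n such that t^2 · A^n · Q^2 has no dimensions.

-3

Balance the L exponent: (2)·n from A, plus 2·(0) + 2·(3) = 6 from the rest, must sum to zero.
2n + 6 = 0, so n = -3.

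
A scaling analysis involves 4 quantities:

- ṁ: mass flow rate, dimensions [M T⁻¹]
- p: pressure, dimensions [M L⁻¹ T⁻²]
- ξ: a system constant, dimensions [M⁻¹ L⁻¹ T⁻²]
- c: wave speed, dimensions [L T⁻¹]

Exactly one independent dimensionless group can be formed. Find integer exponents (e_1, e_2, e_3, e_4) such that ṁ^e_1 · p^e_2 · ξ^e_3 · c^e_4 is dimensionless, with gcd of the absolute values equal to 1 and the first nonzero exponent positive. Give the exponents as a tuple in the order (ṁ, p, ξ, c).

M: e_1·(1) + e_2·(1) + e_3·(-1) + e_4·(0) = 0
L: e_1·(0) + e_2·(-1) + e_3·(-1) + e_4·(1) = 0
T: e_1·(-1) + e_2·(-2) + e_3·(-2) + e_4·(-1) = 0
Solving this homogeneous linear system for the smallest-integer solution (first nonzero entry positive) gives (3, -2, 1, -1).

(3, -2, 1, -1)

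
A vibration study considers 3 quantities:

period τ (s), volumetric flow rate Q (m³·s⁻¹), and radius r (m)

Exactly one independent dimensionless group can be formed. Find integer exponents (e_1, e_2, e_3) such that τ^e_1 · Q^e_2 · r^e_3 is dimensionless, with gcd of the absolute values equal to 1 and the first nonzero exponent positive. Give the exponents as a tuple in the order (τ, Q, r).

(1, 1, -3)

L: e_1·(0) + e_2·(3) + e_3·(1) = 0
T: e_1·(1) + e_2·(-1) + e_3·(0) = 0
Solving this homogeneous linear system for the smallest-integer solution (first nonzero entry positive) gives (1, 1, -3).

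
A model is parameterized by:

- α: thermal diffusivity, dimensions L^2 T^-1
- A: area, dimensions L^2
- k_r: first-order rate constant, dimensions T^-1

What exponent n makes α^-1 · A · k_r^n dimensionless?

Balance the T exponent: (-1)·n from k_r, plus −(-1) + (0) = 1 from the rest, must sum to zero.
−n + 1 = 0, so n = 1.

1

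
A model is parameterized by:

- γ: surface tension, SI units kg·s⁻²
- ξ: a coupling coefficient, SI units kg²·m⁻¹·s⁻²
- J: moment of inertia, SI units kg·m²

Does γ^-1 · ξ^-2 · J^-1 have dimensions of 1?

no

Sum the exponent of each base dimension across the product:
  M: −[γ]_M − 2·[ξ]_M − [J]_M = −(1) − 2·(2) − (1) = -6
  L: −[γ]_L − 2·[ξ]_L − [J]_L = −(0) − 2·(-1) − (2) = 0
  T: −[γ]_T − 2·[ξ]_T − [J]_T = −(-2) − 2·(-2) − (0) = 6
Net dimensions [M⁻⁶ T⁶] ≠ [1] — not dimensionless.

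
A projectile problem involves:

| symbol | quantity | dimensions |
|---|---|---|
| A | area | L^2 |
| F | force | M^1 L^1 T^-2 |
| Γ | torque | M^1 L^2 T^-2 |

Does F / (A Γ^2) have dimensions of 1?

Sum the exponent of each base dimension across the product:
  M: −[A]_M + [F]_M − 2·[Γ]_M = −(0) + (1) − 2·(1) = -1
  L: −[A]_L + [F]_L − 2·[Γ]_L = −(2) + (1) − 2·(2) = -5
  T: −[A]_T + [F]_T − 2·[Γ]_T = −(0) + (-2) − 2·(-2) = 2
Net dimensions [M⁻¹ L⁻⁵ T²] ≠ [1] — not dimensionless.

no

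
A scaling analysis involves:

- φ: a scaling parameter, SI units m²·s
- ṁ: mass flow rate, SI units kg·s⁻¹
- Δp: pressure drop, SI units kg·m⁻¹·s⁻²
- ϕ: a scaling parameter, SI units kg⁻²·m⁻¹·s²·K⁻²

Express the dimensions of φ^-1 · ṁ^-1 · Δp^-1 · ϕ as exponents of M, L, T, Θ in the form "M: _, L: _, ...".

Collect each base-dimension exponent across the product:
  M: −(0) − (1) − (1) + (-2) = -4
  L: −(2) − (0) − (-1) + (-1) = -2
  T: −(1) − (-1) − (-2) + (2) = 4
  Θ: −(0) − (0) − (0) + (-2) = -2
So the dimensions are [M⁻⁴ L⁻² T⁴ Θ⁻²].

M: -4, L: -2, T: 4, Θ: -2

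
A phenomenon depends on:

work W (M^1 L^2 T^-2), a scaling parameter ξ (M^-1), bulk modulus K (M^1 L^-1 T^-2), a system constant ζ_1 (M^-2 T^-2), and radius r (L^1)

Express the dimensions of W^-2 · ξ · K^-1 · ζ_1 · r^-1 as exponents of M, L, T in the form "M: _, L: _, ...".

Collect each base-dimension exponent across the product:
  M: −2·(1) + (-1) − (1) + (-2) − (0) = -6
  L: −2·(2) + (0) − (-1) + (0) − (1) = -4
  T: −2·(-2) + (0) − (-2) + (-2) − (0) = 4
So the dimensions are [M⁻⁶ L⁻⁴ T⁴].

M: -6, L: -4, T: 4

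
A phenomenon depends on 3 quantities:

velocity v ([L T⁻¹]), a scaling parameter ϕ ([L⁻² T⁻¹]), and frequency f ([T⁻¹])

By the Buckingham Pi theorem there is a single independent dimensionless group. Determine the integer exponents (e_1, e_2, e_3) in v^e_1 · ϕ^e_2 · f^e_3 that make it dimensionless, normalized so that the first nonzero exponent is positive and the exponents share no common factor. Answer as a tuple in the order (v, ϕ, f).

(2, 1, -3)

L: e_1·(1) + e_2·(-2) + e_3·(0) = 0
T: e_1·(-1) + e_2·(-1) + e_3·(-1) = 0
Solving this homogeneous linear system for the smallest-integer solution (first nonzero entry positive) gives (2, 1, -3).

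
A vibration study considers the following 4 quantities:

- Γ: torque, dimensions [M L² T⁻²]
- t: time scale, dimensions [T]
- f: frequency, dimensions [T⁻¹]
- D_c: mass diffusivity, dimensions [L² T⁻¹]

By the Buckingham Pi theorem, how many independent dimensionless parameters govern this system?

There are 4 variables and 3 base dimensions (M, L, T).
The dimension matrix has rank 3.
Independent dimensionless groups: 4 − 3 = 1.

1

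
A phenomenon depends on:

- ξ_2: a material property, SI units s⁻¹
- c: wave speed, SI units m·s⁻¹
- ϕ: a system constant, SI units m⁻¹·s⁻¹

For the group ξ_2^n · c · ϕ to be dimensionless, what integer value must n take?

Balance the T exponent: (-1)·n from ξ_2, plus (-1) + (-1) = -2 from the rest, must sum to zero.
−n − 2 = 0, so n = -2.

-2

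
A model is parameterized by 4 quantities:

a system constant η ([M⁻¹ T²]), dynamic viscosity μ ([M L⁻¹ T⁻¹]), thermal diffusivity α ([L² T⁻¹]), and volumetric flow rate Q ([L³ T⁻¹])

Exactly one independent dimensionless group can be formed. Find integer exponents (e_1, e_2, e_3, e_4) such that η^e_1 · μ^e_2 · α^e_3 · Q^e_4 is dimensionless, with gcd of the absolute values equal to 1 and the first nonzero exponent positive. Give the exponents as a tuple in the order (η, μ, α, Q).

(1, 1, 2, -1)

M: e_1·(-1) + e_2·(1) + e_3·(0) + e_4·(0) = 0
L: e_1·(0) + e_2·(-1) + e_3·(2) + e_4·(3) = 0
T: e_1·(2) + e_2·(-1) + e_3·(-1) + e_4·(-1) = 0
Solving this homogeneous linear system for the smallest-integer solution (first nonzero entry positive) gives (1, 1, 2, -1).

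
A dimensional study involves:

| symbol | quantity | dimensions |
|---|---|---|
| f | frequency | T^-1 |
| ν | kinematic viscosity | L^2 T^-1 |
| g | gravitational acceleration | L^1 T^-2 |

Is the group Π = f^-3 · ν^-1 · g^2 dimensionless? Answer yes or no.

yes

Sum the exponent of each base dimension across the product:
  L: −3·[f]_L − [ν]_L + 2·[g]_L = −3·(0) − (2) + 2·(1) = 0
  T: −3·[f]_T − [ν]_T + 2·[g]_T = −3·(-1) − (-1) + 2·(-2) = 0
All base exponents vanish — dimensionless.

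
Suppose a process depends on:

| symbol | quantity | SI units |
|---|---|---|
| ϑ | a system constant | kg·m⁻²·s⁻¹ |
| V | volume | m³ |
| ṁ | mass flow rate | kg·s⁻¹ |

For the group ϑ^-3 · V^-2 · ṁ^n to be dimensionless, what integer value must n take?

Balance the M exponent: (1)·n from ṁ, plus −3·(1) − 2·(0) = -3 from the rest, must sum to zero.
n − 3 = 0, so n = 3.

3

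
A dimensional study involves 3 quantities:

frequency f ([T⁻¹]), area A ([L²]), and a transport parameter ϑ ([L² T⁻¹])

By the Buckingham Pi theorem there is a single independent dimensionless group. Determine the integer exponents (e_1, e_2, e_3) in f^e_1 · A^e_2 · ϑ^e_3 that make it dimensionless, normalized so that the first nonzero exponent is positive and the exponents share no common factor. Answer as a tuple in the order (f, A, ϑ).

L: e_1·(0) + e_2·(2) + e_3·(2) = 0
T: e_1·(-1) + e_2·(0) + e_3·(-1) = 0
Solving this homogeneous linear system for the smallest-integer solution (first nonzero entry positive) gives (1, 1, -1).

(1, 1, -1)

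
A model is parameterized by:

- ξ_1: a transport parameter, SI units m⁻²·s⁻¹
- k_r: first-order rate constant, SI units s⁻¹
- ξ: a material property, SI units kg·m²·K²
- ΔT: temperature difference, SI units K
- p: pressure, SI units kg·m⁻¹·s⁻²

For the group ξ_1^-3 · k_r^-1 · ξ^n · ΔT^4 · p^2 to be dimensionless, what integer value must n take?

Balance the M exponent: (1)·n from ξ, plus −3·(0) − (0) + 4·(0) + 2·(1) = 2 from the rest, must sum to zero.
n + 2 = 0, so n = -2.

-2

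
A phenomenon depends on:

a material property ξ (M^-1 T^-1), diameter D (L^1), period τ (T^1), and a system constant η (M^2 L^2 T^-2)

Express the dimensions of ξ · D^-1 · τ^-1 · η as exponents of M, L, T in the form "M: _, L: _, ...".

Collect each base-dimension exponent across the product:
  M: (-1) − (0) − (0) + (2) = 1
  L: (0) − (1) − (0) + (2) = 1
  T: (-1) − (0) − (1) + (-2) = -4
So the dimensions are [M L T⁻⁴].

M: 1, L: 1, T: -4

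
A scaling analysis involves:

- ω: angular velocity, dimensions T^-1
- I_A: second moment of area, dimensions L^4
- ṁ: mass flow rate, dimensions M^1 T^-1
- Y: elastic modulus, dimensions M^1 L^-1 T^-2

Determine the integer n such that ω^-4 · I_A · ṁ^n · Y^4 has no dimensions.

-4

Balance the M exponent: (1)·n from ṁ, plus −4·(0) + (0) + 4·(1) = 4 from the rest, must sum to zero.
n + 4 = 0, so n = -4.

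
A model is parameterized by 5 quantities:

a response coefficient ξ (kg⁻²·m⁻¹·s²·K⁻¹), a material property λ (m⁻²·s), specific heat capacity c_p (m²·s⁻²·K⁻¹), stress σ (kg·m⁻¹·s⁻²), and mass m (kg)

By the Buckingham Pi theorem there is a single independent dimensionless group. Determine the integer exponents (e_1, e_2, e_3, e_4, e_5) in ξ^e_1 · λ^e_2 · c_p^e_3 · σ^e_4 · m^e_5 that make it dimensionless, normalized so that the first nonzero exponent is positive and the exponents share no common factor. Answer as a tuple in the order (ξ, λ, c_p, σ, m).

M: e_1·(-2) + e_2·(0) + e_3·(0) + e_4·(1) + e_5·(1) = 0
L: e_1·(-1) + e_2·(-2) + e_3·(2) + e_4·(-1) + e_5·(0) = 0
T: e_1·(2) + e_2·(1) + e_3·(-2) + e_4·(-2) + e_5·(0) = 0
Θ: e_1·(-1) + e_2·(0) + e_3·(-1) + e_4·(0) + e_5·(0) = 0
Solving this homogeneous linear system for the smallest-integer solution (first nonzero entry positive) gives (1, -2, -1, 1, 1).

(1, -2, -1, 1, 1)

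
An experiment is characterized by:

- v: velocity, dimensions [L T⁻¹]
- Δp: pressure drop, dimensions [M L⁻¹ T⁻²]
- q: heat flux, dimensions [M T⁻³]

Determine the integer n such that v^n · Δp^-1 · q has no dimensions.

Balance the L exponent: (1)·n from v, plus −(-1) + (0) = 1 from the rest, must sum to zero.
n + 1 = 0, so n = -1.

-1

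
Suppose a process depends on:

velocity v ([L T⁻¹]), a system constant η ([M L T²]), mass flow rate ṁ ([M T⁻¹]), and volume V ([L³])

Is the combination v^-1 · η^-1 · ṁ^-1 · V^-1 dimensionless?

no

Sum the exponent of each base dimension across the product:
  M: −[v]_M − [η]_M − [ṁ]_M − [V]_M = −(0) − (1) − (1) − (0) = -2
  L: −[v]_L − [η]_L − [ṁ]_L − [V]_L = −(1) − (1) − (0) − (3) = -5
  T: −[v]_T − [η]_T − [ṁ]_T − [V]_T = −(-1) − (2) − (-1) − (0) = 0
Net dimensions [M⁻² L⁻⁵] ≠ [1] — not dimensionless.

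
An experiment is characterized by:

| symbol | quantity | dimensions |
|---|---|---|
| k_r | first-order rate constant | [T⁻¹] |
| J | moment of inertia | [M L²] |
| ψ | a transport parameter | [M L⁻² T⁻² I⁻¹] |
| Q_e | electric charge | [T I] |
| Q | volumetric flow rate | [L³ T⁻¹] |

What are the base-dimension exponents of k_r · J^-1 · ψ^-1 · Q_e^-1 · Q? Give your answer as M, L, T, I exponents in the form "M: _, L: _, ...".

Collect each base-dimension exponent across the product:
  M: (0) − (1) − (1) − (0) + (0) = -2
  L: (0) − (2) − (-2) − (0) + (3) = 3
  T: (-1) − (0) − (-2) − (1) + (-1) = -1
  I: (0) − (0) − (-1) − (1) + (0) = 0
So the dimensions are [M⁻² L³ T⁻¹].

M: -2, L: 3, T: -1, I: 0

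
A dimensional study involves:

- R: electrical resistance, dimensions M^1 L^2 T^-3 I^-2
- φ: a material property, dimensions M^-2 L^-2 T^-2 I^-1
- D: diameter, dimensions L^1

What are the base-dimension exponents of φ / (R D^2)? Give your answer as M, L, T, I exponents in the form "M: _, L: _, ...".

M: -3, L: -6, T: 1, I: 1

Collect each base-dimension exponent across the product:
  M: −(1) + (-2) − 2·(0) = -3
  L: −(2) + (-2) − 2·(1) = -6
  T: −(-3) + (-2) − 2·(0) = 1
  I: −(-2) + (-1) − 2·(0) = 1
So the dimensions are [M⁻³ L⁻⁶ T I].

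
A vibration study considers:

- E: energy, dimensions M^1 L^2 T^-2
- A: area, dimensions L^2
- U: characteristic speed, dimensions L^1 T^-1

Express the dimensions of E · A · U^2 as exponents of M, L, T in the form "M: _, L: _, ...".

Collect each base-dimension exponent across the product:
  M: (1) + (0) + 2·(0) = 1
  L: (2) + (2) + 2·(1) = 6
  T: (-2) + (0) + 2·(-1) = -4
So the dimensions are [M L⁶ T⁻⁴].

M: 1, L: 6, T: -4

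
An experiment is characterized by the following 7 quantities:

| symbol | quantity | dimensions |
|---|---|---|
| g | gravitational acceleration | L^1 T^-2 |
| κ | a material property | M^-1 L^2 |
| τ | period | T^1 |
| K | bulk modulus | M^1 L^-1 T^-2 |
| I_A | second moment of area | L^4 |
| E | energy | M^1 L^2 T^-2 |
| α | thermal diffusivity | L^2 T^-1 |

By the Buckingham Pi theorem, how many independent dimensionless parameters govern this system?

4

There are 7 variables and 3 base dimensions (M, L, T).
The dimension matrix has rank 3.
Independent dimensionless groups: 7 − 3 = 4.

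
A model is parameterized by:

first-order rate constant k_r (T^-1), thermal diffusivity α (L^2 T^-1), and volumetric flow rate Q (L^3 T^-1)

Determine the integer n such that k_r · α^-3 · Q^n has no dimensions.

Balance the L exponent: (3)·n from Q, plus (0) − 3·(2) = -6 from the rest, must sum to zero.
3n − 6 = 0, so n = 2.

2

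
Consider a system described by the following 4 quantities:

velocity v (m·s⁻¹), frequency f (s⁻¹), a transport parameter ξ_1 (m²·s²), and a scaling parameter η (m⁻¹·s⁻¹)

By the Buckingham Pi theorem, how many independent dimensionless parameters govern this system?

There are 4 variables and 2 base dimensions (L, T).
The dimension matrix has rank 2.
Independent dimensionless groups: 4 − 2 = 2.

2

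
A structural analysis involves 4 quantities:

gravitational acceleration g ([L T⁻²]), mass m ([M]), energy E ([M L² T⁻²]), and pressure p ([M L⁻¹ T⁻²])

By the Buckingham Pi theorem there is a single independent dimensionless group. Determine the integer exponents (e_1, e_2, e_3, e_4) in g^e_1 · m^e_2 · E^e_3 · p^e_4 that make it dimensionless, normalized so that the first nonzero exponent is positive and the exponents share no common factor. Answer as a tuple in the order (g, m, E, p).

M: e_1·(0) + e_2·(1) + e_3·(1) + e_4·(1) = 0
L: e_1·(1) + e_2·(0) + e_3·(2) + e_4·(-1) = 0
T: e_1·(-2) + e_2·(0) + e_3·(-2) + e_4·(-2) = 0
Solving this homogeneous linear system for the smallest-integer solution (first nonzero entry positive) gives (3, 3, -2, -1).

(3, 3, -2, -1)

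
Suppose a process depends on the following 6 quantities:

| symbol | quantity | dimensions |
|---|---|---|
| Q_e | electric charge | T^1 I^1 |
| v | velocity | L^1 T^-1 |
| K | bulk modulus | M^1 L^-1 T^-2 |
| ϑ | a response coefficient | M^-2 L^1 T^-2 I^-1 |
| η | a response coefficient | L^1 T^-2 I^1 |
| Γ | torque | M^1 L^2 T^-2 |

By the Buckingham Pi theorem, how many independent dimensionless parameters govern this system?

There are 6 variables and 4 base dimensions (M, L, T, I).
The dimension matrix has rank 4.
Independent dimensionless groups: 6 − 4 = 2.

2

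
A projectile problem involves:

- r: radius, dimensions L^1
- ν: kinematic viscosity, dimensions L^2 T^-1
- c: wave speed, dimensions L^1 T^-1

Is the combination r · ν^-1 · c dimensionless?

Sum the exponent of each base dimension across the product:
  L: [r]_L − [ν]_L + [c]_L = (1) − (2) + (1) = 0
  T: [r]_T − [ν]_T + [c]_T = (0) − (-1) + (-1) = 0
All base exponents vanish — dimensionless.

yes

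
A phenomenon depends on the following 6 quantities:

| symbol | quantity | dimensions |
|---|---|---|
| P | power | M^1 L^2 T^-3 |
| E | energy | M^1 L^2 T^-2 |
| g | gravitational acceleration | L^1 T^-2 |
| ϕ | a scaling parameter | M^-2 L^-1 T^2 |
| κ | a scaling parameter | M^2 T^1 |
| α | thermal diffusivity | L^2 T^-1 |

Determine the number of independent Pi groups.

There are 6 variables and 3 base dimensions (M, L, T).
The dimension matrix has rank 3.
Independent dimensionless groups: 6 − 3 = 3.

3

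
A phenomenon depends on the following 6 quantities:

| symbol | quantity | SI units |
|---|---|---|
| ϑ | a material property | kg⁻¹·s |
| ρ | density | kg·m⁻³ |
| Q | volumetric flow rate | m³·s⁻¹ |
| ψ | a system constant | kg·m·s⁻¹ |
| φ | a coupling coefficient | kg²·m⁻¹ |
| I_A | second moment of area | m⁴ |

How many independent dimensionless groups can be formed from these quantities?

3

There are 6 variables and 3 base dimensions (M, L, T).
The dimension matrix has rank 3.
Independent dimensionless groups: 6 − 3 = 3.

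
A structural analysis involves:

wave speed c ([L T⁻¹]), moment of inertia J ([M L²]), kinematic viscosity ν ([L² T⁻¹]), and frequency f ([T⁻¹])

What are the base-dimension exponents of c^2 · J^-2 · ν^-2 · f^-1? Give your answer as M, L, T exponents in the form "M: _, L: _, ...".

M: -2, L: -6, T: 1

Collect each base-dimension exponent across the product:
  M: 2·(0) − 2·(1) − 2·(0) − (0) = -2
  L: 2·(1) − 2·(2) − 2·(2) − (0) = -6
  T: 2·(-1) − 2·(0) − 2·(-1) − (-1) = 1
So the dimensions are [M⁻² L⁻⁶ T].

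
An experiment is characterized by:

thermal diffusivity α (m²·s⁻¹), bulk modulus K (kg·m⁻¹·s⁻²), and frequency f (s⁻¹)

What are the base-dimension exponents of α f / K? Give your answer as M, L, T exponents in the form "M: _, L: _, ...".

Collect each base-dimension exponent across the product:
  M: (0) − (1) + (0) = -1
  L: (2) − (-1) + (0) = 3
  T: (-1) − (-2) + (-1) = 0
So the dimensions are [M⁻¹ L³].

M: -1, L: 3, T: 0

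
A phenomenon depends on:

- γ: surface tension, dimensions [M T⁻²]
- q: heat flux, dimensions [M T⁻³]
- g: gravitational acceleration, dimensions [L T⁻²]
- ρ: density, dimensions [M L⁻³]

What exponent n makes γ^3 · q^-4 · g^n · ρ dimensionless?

3

Balance the L exponent: (1)·n from g, plus 3·(0) − 4·(0) + (-3) = -3 from the rest, must sum to zero.
n − 3 = 0, so n = 3.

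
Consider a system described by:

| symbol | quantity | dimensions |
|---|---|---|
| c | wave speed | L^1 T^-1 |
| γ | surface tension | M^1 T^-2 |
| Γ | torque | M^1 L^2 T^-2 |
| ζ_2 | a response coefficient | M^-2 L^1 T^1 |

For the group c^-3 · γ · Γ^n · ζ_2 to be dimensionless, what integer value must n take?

1

Balance the M exponent: (1)·n from Γ, plus −3·(0) + (1) + (-2) = -1 from the rest, must sum to zero.
n − 1 = 0, so n = 1.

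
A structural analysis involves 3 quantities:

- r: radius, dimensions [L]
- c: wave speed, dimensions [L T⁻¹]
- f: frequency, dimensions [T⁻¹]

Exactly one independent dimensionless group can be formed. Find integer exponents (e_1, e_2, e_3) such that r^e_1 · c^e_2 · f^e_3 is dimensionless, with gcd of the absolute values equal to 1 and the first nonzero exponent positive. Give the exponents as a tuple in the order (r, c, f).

L: e_1·(1) + e_2·(1) + e_3·(0) = 0
T: e_1·(0) + e_2·(-1) + e_3·(-1) = 0
Solving this homogeneous linear system for the smallest-integer solution (first nonzero entry positive) gives (1, -1, 1).

(1, -1, 1)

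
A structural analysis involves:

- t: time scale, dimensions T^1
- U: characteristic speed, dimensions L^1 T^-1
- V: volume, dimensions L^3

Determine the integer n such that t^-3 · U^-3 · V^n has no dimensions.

1

Balance the L exponent: (3)·n from V, plus −3·(0) − 3·(1) = -3 from the rest, must sum to zero.
3n − 3 = 0, so n = 1.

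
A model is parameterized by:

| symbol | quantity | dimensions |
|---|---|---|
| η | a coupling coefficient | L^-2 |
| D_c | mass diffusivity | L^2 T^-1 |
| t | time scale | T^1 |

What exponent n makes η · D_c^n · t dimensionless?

Balance the L exponent: (2)·n from D_c, plus (-2) + (0) = -2 from the rest, must sum to zero.
2n − 2 = 0, so n = 1.

1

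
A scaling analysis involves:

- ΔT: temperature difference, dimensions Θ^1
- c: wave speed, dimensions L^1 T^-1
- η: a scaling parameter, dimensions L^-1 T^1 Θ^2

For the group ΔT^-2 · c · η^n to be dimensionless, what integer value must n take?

Balance the L exponent: (-1)·n from η, plus −2·(0) + (1) = 1 from the rest, must sum to zero.
−n + 1 = 0, so n = 1.

1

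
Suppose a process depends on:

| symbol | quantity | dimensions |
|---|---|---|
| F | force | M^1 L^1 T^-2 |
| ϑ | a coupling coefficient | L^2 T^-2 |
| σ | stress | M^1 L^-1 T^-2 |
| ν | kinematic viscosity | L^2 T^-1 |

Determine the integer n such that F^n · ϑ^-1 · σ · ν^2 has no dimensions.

Balance the M exponent: (1)·n from F, plus −(0) + (1) + 2·(0) = 1 from the rest, must sum to zero.
n + 1 = 0, so n = -1.

-1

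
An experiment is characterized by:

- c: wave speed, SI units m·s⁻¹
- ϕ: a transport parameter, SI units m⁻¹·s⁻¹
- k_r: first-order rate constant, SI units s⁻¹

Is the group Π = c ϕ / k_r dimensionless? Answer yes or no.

no

Sum the exponent of each base dimension across the product:
  L: [c]_L + [ϕ]_L − [k_r]_L = (1) + (-1) − (0) = 0
  T: [c]_T + [ϕ]_T − [k_r]_T = (-1) + (-1) − (-1) = -1
Net dimensions [T⁻¹] ≠ [1] — not dimensionless.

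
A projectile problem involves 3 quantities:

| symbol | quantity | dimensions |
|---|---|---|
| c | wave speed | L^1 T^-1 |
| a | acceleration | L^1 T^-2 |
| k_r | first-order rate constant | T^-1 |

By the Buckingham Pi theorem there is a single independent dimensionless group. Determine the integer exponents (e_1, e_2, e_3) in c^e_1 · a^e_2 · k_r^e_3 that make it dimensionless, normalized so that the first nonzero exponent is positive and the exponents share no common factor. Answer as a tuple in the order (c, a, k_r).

L: e_1·(1) + e_2·(1) + e_3·(0) = 0
T: e_1·(-1) + e_2·(-2) + e_3·(-1) = 0
Solving this homogeneous linear system for the smallest-integer solution (first nonzero entry positive) gives (1, -1, 1).

(1, -1, 1)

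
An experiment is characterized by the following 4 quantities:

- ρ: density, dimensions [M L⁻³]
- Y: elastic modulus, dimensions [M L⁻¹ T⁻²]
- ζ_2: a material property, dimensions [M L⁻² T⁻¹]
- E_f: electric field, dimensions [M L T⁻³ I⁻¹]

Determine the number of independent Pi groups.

There are 4 variables and 4 base dimensions (M, L, T, I).
The dimension matrix has rank 3 (less than 4: the dimension vectors are linearly dependent).
Independent dimensionless groups: 4 − 3 = 1.

1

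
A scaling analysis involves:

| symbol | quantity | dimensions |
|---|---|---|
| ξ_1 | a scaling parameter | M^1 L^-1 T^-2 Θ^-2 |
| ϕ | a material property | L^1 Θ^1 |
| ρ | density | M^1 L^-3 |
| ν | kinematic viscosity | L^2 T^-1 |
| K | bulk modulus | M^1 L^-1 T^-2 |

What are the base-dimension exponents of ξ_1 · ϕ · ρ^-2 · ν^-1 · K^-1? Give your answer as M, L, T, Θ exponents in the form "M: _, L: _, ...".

M: -2, L: 5, T: 1, Θ: -1

Collect each base-dimension exponent across the product:
  M: (1) + (0) − 2·(1) − (0) − (1) = -2
  L: (-1) + (1) − 2·(-3) − (2) − (-1) = 5
  T: (-2) + (0) − 2·(0) − (-1) − (-2) = 1
  Θ: (-2) + (1) − 2·(0) − (0) − (0) = -1
So the dimensions are [M⁻² L⁵ T Θ⁻¹].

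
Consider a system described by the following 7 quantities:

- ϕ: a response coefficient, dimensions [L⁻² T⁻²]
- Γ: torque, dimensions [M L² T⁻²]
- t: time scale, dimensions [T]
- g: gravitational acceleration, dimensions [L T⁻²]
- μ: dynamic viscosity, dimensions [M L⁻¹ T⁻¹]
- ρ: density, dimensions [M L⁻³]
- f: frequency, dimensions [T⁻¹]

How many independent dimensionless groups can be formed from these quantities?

There are 7 variables and 3 base dimensions (M, L, T).
The dimension matrix has rank 3.
Independent dimensionless groups: 7 − 3 = 4.

4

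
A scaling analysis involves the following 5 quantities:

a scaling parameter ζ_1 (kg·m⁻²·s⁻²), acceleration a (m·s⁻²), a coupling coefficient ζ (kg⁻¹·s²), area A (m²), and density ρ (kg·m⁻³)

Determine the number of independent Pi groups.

2

There are 5 variables and 3 base dimensions (M, L, T).
The dimension matrix has rank 3.
Independent dimensionless groups: 5 − 3 = 2.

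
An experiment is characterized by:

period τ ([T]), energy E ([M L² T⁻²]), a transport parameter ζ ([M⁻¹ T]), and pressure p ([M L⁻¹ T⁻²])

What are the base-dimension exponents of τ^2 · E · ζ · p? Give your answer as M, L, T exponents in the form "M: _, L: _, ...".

Collect each base-dimension exponent across the product:
  M: 2·(0) + (1) + (-1) + (1) = 1
  L: 2·(0) + (2) + (0) + (-1) = 1
  T: 2·(1) + (-2) + (1) + (-2) = -1
So the dimensions are [M L T⁻¹].

M: 1, L: 1, T: -1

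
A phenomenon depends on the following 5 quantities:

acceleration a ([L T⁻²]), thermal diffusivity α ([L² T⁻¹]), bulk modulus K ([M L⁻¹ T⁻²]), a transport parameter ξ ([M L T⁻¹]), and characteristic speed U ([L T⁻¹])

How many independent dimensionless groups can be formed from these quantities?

There are 5 variables and 3 base dimensions (M, L, T).
The dimension matrix has rank 3.
Independent dimensionless groups: 5 − 3 = 2.

2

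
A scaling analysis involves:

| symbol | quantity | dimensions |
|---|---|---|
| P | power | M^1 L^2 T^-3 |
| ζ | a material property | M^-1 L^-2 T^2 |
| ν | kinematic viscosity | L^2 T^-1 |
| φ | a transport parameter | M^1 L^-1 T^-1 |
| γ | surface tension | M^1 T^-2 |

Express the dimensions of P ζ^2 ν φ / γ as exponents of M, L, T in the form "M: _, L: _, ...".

Collect each base-dimension exponent across the product:
  M: (1) + 2·(-1) + (0) + (1) − (1) = -1
  L: (2) + 2·(-2) + (2) + (-1) − (0) = -1
  T: (-3) + 2·(2) + (-1) + (-1) − (-2) = 1
So the dimensions are [M⁻¹ L⁻¹ T].

M: -1, L: -1, T: 1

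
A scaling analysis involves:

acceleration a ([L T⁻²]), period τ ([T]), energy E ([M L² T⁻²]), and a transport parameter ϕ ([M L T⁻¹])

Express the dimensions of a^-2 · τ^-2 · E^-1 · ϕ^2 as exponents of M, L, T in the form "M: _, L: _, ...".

M: 1, L: -2, T: 2

Collect each base-dimension exponent across the product:
  M: −2·(0) − 2·(0) − (1) + 2·(1) = 1
  L: −2·(1) − 2·(0) − (2) + 2·(1) = -2
  T: −2·(-2) − 2·(1) − (-2) + 2·(-1) = 2
So the dimensions are [M L⁻² T²].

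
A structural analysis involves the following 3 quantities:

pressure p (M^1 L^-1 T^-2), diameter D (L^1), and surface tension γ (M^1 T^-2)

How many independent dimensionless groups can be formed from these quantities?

1

There are 3 variables and 3 base dimensions (M, L, T).
The dimension matrix has rank 2 (less than 3: the dimension vectors are linearly dependent).
Independent dimensionless groups: 3 − 2 = 1.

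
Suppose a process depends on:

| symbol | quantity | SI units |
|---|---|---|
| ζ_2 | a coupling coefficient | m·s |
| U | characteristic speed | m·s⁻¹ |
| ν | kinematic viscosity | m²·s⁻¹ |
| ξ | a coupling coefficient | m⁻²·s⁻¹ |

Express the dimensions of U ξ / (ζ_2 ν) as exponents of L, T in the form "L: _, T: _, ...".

Collect each base-dimension exponent across the product:
  L: −(1) + (1) − (2) + (-2) = -4
  T: −(1) + (-1) − (-1) + (-1) = -2
So the dimensions are [L⁻⁴ T⁻²].

L: -4, T: -2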